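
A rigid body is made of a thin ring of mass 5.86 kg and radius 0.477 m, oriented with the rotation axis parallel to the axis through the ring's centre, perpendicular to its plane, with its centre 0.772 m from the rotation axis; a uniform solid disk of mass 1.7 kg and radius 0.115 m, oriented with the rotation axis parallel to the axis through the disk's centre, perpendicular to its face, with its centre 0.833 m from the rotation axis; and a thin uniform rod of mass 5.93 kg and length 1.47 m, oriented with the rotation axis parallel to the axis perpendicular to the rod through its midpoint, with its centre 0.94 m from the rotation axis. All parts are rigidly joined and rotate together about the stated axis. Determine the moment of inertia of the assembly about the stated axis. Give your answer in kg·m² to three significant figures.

12.3

Thin ring: I_cm = MR² = (5.86)(0.477)² = 1.3333 kg·m²; centre at d = 0.772 m, so the parallel axis theorem gives I = 1.3333 + (5.86)(0.772)² = 4.8258 kg·m².
Solid disk: I_cm = (1/2)MR² = (1/2)(1.7)(0.115)² = 0.011241 kg·m²; centre at d = 0.833 m, so the parallel axis theorem gives I = 0.011241 + (1.7)(0.833)² = 1.1909 kg·m².
Thin rod: I_cm = (1/12)ML² = (1/12)(5.93)(1.47)² = 1.0678 kg·m²; centre at d = 0.94 m, so the parallel axis theorem gives I = 1.0678 + (5.93)(0.94)² = 6.3076 kg·m².
Total I = 4.8258 + 1.1909 + 6.3076 = 12.324 kg·m².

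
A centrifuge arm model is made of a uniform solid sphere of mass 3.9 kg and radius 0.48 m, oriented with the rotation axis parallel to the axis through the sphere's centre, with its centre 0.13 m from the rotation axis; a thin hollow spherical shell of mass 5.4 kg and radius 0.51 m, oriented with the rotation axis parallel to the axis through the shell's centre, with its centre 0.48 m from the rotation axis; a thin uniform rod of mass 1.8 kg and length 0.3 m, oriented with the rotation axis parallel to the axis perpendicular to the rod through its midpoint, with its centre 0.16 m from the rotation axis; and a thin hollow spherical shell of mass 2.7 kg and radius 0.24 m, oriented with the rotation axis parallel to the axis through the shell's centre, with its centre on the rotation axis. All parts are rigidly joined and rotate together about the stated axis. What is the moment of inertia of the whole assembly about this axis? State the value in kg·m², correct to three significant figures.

Solid sphere: I_cm = (2/5)MR² = (2/5)(3.9)(0.48)² = 0.35942 kg·m²; centre at d = 0.13 m, so I = I_cm + Md² gives I = 0.35942 + (3.9)(0.13)² = 0.42533 kg·m².
Spherical shell: I_cm = (2/3)MR² = (2/3)(5.4)(0.51)² = 0.93636 kg·m²; centre at d = 0.48 m, so I = I_cm + Md² gives I = 0.93636 + (5.4)(0.48)² = 2.1805 kg·m².
Thin rod: I_cm = (1/12)ML² = (1/12)(1.8)(0.3)² = 0.0135 kg·m²; centre at d = 0.16 m, so I = I_cm + Md² gives I = 0.0135 + (1.8)(0.16)² = 0.05958 kg·m².
Spherical shell: I_cm = (2/3)MR² = (2/3)(2.7)(0.24)² = 0.10368 kg·m²; axis through the centre, so I = 0.10368 kg·m².
Total I = 0.42533 + 2.1805 + 0.05958 + 0.10368 = 2.7691 kg·m².

2.77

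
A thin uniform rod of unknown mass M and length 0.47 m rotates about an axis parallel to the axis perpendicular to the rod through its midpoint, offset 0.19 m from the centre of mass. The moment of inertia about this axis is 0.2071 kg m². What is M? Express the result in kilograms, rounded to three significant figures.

3.80

I = I_cm + Md² = (1/12)ML² + Md² = M·[0.0833333·(0.47)² + (0.19)²] = M·0.054508.
So M = 0.2071 / 0.054508 = 3.7994 kg.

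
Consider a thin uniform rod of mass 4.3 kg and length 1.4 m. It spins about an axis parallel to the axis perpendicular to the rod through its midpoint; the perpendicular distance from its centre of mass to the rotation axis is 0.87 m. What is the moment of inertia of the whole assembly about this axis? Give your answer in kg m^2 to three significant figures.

3.96

I_cm = (1/12)ML² = (1/12)(4.3)(1.4)² = 0.70233 kg m^2; centre at d = 0.87 m, so the parallel axis theorem gives I = 0.70233 + (4.3)(0.87)² = 3.957 kg m^2.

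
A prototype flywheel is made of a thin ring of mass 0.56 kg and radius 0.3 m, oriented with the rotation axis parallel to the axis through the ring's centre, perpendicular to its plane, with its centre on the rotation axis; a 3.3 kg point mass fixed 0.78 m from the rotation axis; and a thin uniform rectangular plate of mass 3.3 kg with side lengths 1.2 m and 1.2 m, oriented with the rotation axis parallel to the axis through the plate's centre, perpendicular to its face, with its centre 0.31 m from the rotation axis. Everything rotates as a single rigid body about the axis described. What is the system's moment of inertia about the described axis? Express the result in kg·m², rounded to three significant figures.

Thin ring: I_cm = MR² = (0.56)(0.3)² = 0.0504 kg·m²; axis through the centre, so I = 0.0504 kg·m².
Point mass: I_cm = 0; centre at d = 0.78 m, so the parallel axis theorem gives I = 0 + (3.3)(0.78)² = 2.0077 kg·m².
Rectangular plate: I_cm = (1/12)M(a²+b²) = (1/12)(3.3)[(1.2)² + (1.2)²] = 0.792 kg·m²; centre at d = 0.31 m, so the parallel axis theorem gives I = 0.792 + (3.3)(0.31)² = 1.1091 kg·m².
Total I = 0.0504 + 2.0077 + 1.1091 = 3.1673 kg·m².

3.17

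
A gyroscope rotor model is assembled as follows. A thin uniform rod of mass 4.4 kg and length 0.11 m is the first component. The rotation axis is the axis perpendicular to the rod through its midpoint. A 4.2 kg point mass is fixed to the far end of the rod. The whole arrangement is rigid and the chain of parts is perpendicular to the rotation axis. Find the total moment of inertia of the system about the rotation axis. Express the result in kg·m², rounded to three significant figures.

Thin rod: I_cm = (1/12)ML² = (1/12)(4.4)(0.11)² = 0.0044367 kg·m²; axis through the centre, so I = 0.0044367 kg·m².
Point mass: I_cm = 0; centre at d = 0.055 m, so I = I_cm + Md² gives I = 0 + (4.2)(0.055)² = 0.012705 kg·m².
Total I = 0.0044367 + 0.012705 = 0.017142 kg·m².

0.0171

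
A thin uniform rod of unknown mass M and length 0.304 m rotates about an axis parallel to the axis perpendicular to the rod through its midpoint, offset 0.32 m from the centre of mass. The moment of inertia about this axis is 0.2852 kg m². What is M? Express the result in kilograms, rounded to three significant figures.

I = I_cm + Md² = (1/12)ML² + Md² = M·[0.0833333·(0.304)² + (0.32)²] = M·0.1101.
So M = 0.2852 / 0.1101 = 2.5903 kg.

2.59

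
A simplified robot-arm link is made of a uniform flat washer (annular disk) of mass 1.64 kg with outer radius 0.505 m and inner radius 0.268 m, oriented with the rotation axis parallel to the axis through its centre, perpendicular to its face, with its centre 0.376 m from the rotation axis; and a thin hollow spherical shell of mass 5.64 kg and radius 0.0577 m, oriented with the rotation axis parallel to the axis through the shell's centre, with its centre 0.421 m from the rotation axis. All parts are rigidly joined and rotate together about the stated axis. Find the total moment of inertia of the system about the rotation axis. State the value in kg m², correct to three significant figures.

Annular disk: I_cm = (1/2)M(R²+r²) = (1/2)(1.64)[(0.505)² + (0.268)²] = 0.26802 kg m²; centre at d = 0.376 m, so the parallel axis theorem gives I = 0.26802 + (1.64)(0.376)² = 0.49987 kg m².
Spherical shell: I_cm = (2/3)MR² = (2/3)(5.64)(0.0577)² = 0.012518 kg m²; centre at d = 0.421 m, so the parallel axis theorem gives I = 0.012518 + (5.64)(0.421)² = 1.0122 kg m².
Total I = 0.49987 + 1.0122 = 1.512 kg m².

1.51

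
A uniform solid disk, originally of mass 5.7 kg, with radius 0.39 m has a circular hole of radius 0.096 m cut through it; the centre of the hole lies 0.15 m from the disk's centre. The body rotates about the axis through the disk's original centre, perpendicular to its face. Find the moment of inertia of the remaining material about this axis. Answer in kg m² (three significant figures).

Unpierced body about its centre: I₀ = (1/2)MR² = (1/2)(5.7)(0.39)² = 0.43349 kg m².
The removed disk has mass m = M·(r/R)² = (5.7)(0.096/0.39)² = 0.34537 kg (same uniform areal density).
Its moment of inertia about the rotation axis (parallel-axis theorem): I_hole = (1/2)mr² + md² = (1/2)(0.34537)(0.096)² + (0.34537)(0.15)² = 0.0093624 kg m².
Treating the hole as negative mass, I = I₀ − I_hole = 0.43349 − 0.0093624 = 0.42412 kg m².

0.424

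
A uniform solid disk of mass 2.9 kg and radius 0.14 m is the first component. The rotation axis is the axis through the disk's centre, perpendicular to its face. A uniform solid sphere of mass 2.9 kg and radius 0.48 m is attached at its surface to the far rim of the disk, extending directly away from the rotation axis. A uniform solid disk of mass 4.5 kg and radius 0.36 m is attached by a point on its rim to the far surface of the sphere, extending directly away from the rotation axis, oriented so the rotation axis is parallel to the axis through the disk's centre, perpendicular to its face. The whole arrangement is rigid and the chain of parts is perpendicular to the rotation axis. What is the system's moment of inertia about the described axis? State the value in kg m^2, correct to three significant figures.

11.3

Solid disk: I_cm = (1/2)MR² = (1/2)(2.9)(0.14)² = 0.02842 kg m^2; axis through the centre, so I = 0.02842 kg m^2.
Solid sphere: I_cm = (2/5)MR² = (2/5)(2.9)(0.48)² = 0.26726 kg m^2; centre at d = 0.14 + 0.48 = 0.62 m, so I = I_cm + Md² gives I = 0.26726 + (2.9)(0.62)² = 1.382 kg m^2.
Solid disk: I_cm = (1/2)MR² = (1/2)(4.5)(0.36)² = 0.2916 kg m^2; centre at d = 0.14 + 0.48 + 0.48 + 0.36 = 1.46 m, so I = I_cm + Md² gives I = 0.2916 + (4.5)(1.46)² = 9.8838 kg m^2.
Total I = 0.02842 + 1.382 + 9.8838 = 11.294 kg m^2.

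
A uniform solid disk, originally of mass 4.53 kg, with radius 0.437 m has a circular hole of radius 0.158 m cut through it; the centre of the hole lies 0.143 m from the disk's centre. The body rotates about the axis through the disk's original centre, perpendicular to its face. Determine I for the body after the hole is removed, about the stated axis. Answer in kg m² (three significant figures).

0.413

Unpierced body about its centre: I₀ = (1/2)MR² = (1/2)(4.53)(0.437)² = 0.43254 kg m².
The removed disk has mass m = M·(r/R)² = (4.53)(0.158/0.437)² = 0.59217 kg (same uniform areal density).
Its moment of inertia about the rotation axis (parallel-axis theorem): I_hole = (1/2)mr² + md² = (1/2)(0.59217)(0.158)² + (0.59217)(0.143)² = 0.019501 kg m².
Treating the hole as negative mass, I = I₀ − I_hole = 0.43254 − 0.019501 = 0.41304 kg m².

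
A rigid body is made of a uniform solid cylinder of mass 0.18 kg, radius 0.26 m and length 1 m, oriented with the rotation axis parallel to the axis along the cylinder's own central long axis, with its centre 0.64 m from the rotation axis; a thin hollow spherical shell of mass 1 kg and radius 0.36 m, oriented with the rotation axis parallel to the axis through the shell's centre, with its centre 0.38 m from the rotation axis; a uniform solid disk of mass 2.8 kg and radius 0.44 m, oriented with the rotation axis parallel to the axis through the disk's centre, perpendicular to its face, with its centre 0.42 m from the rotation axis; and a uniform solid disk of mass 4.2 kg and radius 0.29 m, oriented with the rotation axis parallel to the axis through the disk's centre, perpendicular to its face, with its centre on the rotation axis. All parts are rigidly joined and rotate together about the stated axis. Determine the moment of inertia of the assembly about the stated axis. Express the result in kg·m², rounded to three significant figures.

1.25

Solid cylinder: I_cm = (1/2)MR² = (1/2)(0.18)(0.26)² = 0.006084 kg·m²; centre at d = 0.64 m, so I = I_cm + Md² gives I = 0.006084 + (0.18)(0.64)² = 0.079812 kg·m².
Spherical shell: I_cm = (2/3)MR² = (2/3)(1)(0.36)² = 0.0864 kg·m²; centre at d = 0.38 m, so I = I_cm + Md² gives I = 0.0864 + (1)(0.38)² = 0.2308 kg·m².
Solid disk: I_cm = (1/2)MR² = (1/2)(2.8)(0.44)² = 0.27104 kg·m²; centre at d = 0.42 m, so I = I_cm + Md² gives I = 0.27104 + (2.8)(0.42)² = 0.76496 kg·m².
Solid disk: I_cm = (1/2)MR² = (1/2)(4.2)(0.29)² = 0.17661 kg·m²; axis through the centre, so I = 0.17661 kg·m².
Total I = 0.079812 + 0.2308 + 0.76496 + 0.17661 = 1.2522 kg·m².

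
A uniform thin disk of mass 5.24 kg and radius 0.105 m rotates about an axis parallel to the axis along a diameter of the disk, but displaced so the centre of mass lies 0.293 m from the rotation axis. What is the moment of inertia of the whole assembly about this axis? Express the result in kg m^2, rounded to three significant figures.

0.464

I_cm = (1/4)MR² = (1/4)(5.24)(0.105)² = 0.014443 kg m^2; centre at d = 0.293 m, so I = I_cm + Md² gives I = 0.014443 + (5.24)(0.293)² = 0.46429 kg m^2.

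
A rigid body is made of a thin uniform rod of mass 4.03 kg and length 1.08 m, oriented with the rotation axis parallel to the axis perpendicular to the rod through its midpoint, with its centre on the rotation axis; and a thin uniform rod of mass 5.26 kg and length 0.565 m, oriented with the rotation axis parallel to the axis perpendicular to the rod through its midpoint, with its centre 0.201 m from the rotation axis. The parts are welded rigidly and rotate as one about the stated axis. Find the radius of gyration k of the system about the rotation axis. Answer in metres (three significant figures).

0.283

Thin rod: I_cm = (1/12)ML² = (1/12)(4.03)(1.08)² = 0.39172 kg·m²; axis through the centre, so I = 0.39172 kg·m².
Thin rod: I_cm = (1/12)ML² = (1/12)(5.26)(0.565)² = 0.13993 kg·m²; centre at d = 0.201 m, so the parallel axis theorem gives I = 0.13993 + (5.26)(0.201)² = 0.35244 kg·m².
Total I = 0.74415 kg·m²; total mass M = 9.29 kg.
k = √(I/M) = √(0.74415/9.29) = 0.28302 m.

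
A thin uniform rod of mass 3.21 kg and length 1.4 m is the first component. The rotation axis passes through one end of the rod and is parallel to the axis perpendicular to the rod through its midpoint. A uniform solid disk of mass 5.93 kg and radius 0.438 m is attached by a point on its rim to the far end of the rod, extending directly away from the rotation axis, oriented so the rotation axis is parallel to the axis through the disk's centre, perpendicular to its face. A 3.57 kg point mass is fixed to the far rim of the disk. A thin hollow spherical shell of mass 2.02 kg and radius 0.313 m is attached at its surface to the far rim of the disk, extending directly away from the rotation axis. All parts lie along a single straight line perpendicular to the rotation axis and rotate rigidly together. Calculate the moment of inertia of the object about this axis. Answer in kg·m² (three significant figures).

Thin rod: I_cm = (1/12)ML² = (1/12)(3.21)(1.4)² = 0.5243 kg·m²; centre at d = 0.7 m, so the parallel axis theorem gives I = 0.5243 + (3.21)(0.7)² = 2.0972 kg·m².
Solid disk: I_cm = (1/2)MR² = (1/2)(5.93)(0.438)² = 0.56882 kg·m²; centre at d = 0.7 + 0.7 + 0.438 = 1.838 m, so the parallel axis theorem gives I = 0.56882 + (5.93)(1.838)² = 20.602 kg·m².
Point mass: I_cm = 0; centre at d = 0.7 + 0.7 + 0.438 + 0.438 = 2.276 m, so the parallel axis theorem gives I = 0 + (3.57)(2.276)² = 18.493 kg·m².
Spherical shell: I_cm = (2/3)MR² = (2/3)(2.02)(0.313)² = 0.13193 kg·m²; centre at d = 0.7 + 0.7 + 0.438 + 0.438 + 0.313 = 2.589 m, so the parallel axis theorem gives I = 0.13193 + (2.02)(2.589)² = 13.672 kg·m².
Total I = 2.0972 + 20.602 + 18.493 + 13.672 = 54.864 kg·m².

54.9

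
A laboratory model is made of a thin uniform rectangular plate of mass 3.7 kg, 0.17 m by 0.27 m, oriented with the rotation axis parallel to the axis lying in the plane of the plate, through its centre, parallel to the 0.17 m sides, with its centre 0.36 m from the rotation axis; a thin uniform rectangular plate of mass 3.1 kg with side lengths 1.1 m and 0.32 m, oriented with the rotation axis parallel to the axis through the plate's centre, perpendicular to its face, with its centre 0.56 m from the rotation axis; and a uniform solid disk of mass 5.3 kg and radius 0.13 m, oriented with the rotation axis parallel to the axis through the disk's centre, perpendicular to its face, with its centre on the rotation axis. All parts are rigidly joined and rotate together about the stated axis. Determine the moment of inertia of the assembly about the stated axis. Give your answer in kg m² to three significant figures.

1.86

Rectangular plate: I_cm = (1/12)Mb² = (1/12)(3.7)(0.27)² = 0.022478 kg m²; centre at d = 0.36 m, so the parallel axis theorem gives I = 0.022478 + (3.7)(0.36)² = 0.502 kg m².
Rectangular plate: I_cm = (1/12)M(a²+b²) = (1/12)(3.1)[(1.1)² + (0.32)²] = 0.33904 kg m²; centre at d = 0.56 m, so the parallel axis theorem gives I = 0.33904 + (3.1)(0.56)² = 1.3112 kg m².
Solid disk: I_cm = (1/2)MR² = (1/2)(5.3)(0.13)² = 0.044785 kg m²; axis through the centre, so I = 0.044785 kg m².
Total I = 0.502 + 1.3112 + 0.044785 = 1.858 kg m².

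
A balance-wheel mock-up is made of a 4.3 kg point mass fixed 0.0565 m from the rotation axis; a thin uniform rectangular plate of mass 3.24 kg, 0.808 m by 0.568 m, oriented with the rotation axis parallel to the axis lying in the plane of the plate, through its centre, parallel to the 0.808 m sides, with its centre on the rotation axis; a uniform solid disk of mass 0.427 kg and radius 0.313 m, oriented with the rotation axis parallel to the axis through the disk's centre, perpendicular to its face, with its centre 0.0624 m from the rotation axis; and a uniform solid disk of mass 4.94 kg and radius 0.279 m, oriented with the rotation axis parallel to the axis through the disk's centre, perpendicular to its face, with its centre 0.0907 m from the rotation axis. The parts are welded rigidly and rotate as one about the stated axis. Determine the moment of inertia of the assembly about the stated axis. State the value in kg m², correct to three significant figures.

0.356

Point mass: I_cm = 0; centre at d = 0.0565 m, so the parallel axis theorem gives I = 0 + (4.3)(0.0565)² = 0.013727 kg m².
Rectangular plate: I_cm = (1/12)Mb² = (1/12)(3.24)(0.568)² = 0.087108 kg m²; axis through the centre, so I = 0.087108 kg m².
Solid disk: I_cm = (1/2)MR² = (1/2)(0.427)(0.313)² = 0.020916 kg m²; centre at d = 0.0624 m, so the parallel axis theorem gives I = 0.020916 + (0.427)(0.0624)² = 0.022579 kg m².
Solid disk: I_cm = (1/2)MR² = (1/2)(4.94)(0.279)² = 0.19227 kg m²; centre at d = 0.0907 m, so the parallel axis theorem gives I = 0.19227 + (4.94)(0.0907)² = 0.23291 kg m².
Total I = 0.013727 + 0.087108 + 0.022579 + 0.23291 = 0.35632 kg m².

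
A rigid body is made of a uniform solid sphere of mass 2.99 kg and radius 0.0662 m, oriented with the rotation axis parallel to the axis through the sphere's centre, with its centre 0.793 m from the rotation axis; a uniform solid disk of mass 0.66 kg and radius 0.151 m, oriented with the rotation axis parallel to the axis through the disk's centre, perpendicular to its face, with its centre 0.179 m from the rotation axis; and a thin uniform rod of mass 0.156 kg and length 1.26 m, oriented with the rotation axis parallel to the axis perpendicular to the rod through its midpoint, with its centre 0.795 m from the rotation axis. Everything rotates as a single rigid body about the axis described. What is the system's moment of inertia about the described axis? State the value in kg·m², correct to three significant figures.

2.03

Solid sphere: I_cm = (2/5)MR² = (2/5)(2.99)(0.0662)² = 0.0052414 kg·m²; centre at d = 0.793 m, so the parallel axis theorem gives I = 0.0052414 + (2.99)(0.793)² = 1.8855 kg·m².
Solid disk: I_cm = (1/2)MR² = (1/2)(0.66)(0.151)² = 0.0075243 kg·m²; centre at d = 0.179 m, so the parallel axis theorem gives I = 0.0075243 + (0.66)(0.179)² = 0.028671 kg·m².
Thin rod: I_cm = (1/12)ML² = (1/12)(0.156)(1.26)² = 0.020639 kg·m²; centre at d = 0.795 m, so the parallel axis theorem gives I = 0.020639 + (0.156)(0.795)² = 0.11923 kg·m².
Total I = 1.8855 + 0.028671 + 0.11923 = 2.0334 kg·m².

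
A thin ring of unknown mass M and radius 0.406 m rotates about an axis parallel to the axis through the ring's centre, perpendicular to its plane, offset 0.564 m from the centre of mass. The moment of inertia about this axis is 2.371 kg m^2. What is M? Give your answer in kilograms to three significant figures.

4.91

I = I_cm + Md² = MR² + Md² = M·[1·(0.406)² + (0.564)²] = M·0.48293.
So M = 2.371 / 0.48293 = 4.9096 kg.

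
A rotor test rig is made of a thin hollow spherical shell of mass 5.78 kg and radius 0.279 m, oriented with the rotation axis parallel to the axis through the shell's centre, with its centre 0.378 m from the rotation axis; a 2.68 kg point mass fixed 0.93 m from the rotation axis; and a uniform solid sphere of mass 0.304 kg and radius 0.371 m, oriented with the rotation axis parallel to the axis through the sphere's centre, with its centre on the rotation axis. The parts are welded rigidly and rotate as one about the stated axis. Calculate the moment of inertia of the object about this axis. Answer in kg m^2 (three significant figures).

Spherical shell: I_cm = (2/3)MR² = (2/3)(5.78)(0.279)² = 0.29995 kg m^2; centre at d = 0.378 m, so the parallel axis theorem gives I = 0.29995 + (5.78)(0.378)² = 1.1258 kg m^2.
Point mass: I_cm = 0; centre at d = 0.93 m, so the parallel axis theorem gives I = 0 + (2.68)(0.93)² = 2.3179 kg m^2.
Solid sphere: I_cm = (2/5)MR² = (2/5)(0.304)(0.371)² = 0.016737 kg m^2; axis through the centre, so I = 0.016737 kg m^2.
Total I = 1.1258 + 2.3179 + 0.016737 = 3.4605 kg m^2.

3.46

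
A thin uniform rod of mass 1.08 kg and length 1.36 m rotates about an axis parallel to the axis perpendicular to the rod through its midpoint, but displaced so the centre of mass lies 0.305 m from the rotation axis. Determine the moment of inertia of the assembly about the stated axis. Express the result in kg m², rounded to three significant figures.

I_cm = (1/12)ML² = (1/12)(1.08)(1.36)² = 0.16646 kg m²; centre at d = 0.305 m, so the parallel axis theorem gives I = 0.16646 + (1.08)(0.305)² = 0.26693 kg m².

0.267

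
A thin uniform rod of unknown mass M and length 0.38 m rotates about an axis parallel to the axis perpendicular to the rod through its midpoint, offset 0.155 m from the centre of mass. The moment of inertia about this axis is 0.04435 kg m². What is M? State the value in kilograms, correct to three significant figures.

1.23

I = I_cm + Md² = (1/12)ML² + Md² = M·[0.0833333·(0.38)² + (0.155)²] = M·0.036058.
So M = 0.04435 / 0.036058 = 1.23 kg.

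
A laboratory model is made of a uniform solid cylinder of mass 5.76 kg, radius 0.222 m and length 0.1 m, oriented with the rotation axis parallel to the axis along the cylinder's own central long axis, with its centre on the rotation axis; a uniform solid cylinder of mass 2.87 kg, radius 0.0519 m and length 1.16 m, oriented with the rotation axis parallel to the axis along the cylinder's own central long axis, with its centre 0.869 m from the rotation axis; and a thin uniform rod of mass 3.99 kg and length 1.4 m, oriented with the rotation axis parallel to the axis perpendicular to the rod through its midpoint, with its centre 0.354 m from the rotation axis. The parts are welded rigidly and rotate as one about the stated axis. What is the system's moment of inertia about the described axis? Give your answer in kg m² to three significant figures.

3.46

Solid cylinder: I_cm = (1/2)MR² = (1/2)(5.76)(0.222)² = 0.14194 kg m²; axis through the centre, so I = 0.14194 kg m².
Solid cylinder: I_cm = (1/2)MR² = (1/2)(2.87)(0.0519)² = 0.0038653 kg m²; centre at d = 0.869 m, so the parallel axis theorem gives I = 0.0038653 + (2.87)(0.869)² = 2.1712 kg m².
Thin rod: I_cm = (1/12)ML² = (1/12)(3.99)(1.4)² = 0.6517 kg m²; centre at d = 0.354 m, so the parallel axis theorem gives I = 0.6517 + (3.99)(0.354)² = 1.1517 kg m².
Total I = 0.14194 + 2.1712 + 1.1517 = 3.4648 kg m².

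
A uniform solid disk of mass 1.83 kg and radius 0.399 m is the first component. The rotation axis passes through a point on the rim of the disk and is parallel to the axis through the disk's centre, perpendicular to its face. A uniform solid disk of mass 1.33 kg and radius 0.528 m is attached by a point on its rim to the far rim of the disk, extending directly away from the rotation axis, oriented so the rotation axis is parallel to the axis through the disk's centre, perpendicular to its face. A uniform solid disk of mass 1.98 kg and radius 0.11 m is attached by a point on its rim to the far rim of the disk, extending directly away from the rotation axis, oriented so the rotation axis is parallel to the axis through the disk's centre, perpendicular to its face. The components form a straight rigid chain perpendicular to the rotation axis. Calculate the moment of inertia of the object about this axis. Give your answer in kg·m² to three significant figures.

Solid disk: I_cm = (1/2)MR² = (1/2)(1.83)(0.399)² = 0.14567 kg·m²; centre at d = 0.399 m, so I = I_cm + Md² gives I = 0.14567 + (1.83)(0.399)² = 0.43701 kg·m².
Solid disk: I_cm = (1/2)MR² = (1/2)(1.33)(0.528)² = 0.18539 kg·m²; centre at d = 0.399 + 0.399 + 0.528 = 1.326 m, so I = I_cm + Md² gives I = 0.18539 + (1.33)(1.326)² = 2.5239 kg·m².
Solid disk: I_cm = (1/2)MR² = (1/2)(1.98)(0.11)² = 0.011979 kg·m²; centre at d = 0.399 + 0.399 + 0.528 + 0.528 + 0.11 = 1.964 m, so I = I_cm + Md² gives I = 0.011979 + (1.98)(1.964)² = 7.6494 kg·m².
Total I = 0.43701 + 2.5239 + 7.6494 = 10.61 kg·m².

10.6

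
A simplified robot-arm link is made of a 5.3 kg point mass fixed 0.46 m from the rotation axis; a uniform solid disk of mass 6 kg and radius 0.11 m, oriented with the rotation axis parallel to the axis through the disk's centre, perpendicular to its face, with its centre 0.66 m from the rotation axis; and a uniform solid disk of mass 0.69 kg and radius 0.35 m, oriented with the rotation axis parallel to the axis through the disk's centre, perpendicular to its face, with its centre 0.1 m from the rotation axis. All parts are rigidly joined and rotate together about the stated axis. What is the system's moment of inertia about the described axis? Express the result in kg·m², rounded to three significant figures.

Point mass: I_cm = 0; centre at d = 0.46 m, so the parallel axis theorem gives I = 0 + (5.3)(0.46)² = 1.1215 kg·m².
Solid disk: I_cm = (1/2)MR² = (1/2)(6)(0.11)² = 0.0363 kg·m²; centre at d = 0.66 m, so the parallel axis theorem gives I = 0.0363 + (6)(0.66)² = 2.6499 kg·m².
Solid disk: I_cm = (1/2)MR² = (1/2)(0.69)(0.35)² = 0.042262 kg·m²; centre at d = 0.1 m, so the parallel axis theorem gives I = 0.042262 + (0.69)(0.1)² = 0.049162 kg·m².
Total I = 1.1215 + 2.6499 + 0.049162 = 3.8205 kg·m².

3.82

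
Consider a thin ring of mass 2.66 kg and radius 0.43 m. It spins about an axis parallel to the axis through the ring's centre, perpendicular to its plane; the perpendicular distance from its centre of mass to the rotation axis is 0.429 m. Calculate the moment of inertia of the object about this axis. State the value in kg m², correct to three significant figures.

0.981

I_cm = MR² = (2.66)(0.43)² = 0.49183 kg m²; centre at d = 0.429 m, so the parallel axis theorem gives I = 0.49183 + (2.66)(0.429)² = 0.98138 kg m².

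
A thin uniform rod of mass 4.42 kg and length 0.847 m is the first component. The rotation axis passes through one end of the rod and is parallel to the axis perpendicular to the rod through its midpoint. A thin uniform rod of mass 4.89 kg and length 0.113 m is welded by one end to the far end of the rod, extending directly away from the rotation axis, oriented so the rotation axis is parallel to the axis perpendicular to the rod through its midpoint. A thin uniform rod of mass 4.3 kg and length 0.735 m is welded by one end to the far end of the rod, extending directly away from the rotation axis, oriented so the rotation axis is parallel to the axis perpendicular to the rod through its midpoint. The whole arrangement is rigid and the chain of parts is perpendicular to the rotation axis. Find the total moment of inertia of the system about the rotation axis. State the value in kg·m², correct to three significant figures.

Thin rod: I_cm = (1/12)ML² = (1/12)(4.42)(0.847)² = 0.26425 kg·m²; centre at d = 0.4235 m, so I = I_cm + Md² gives I = 0.26425 + (4.42)(0.4235)² = 1.057 kg·m².
Thin rod: I_cm = (1/12)ML² = (1/12)(4.89)(0.113)² = 0.0052034 kg·m²; centre at d = 0.4235 + 0.4235 + 0.0565 = 0.9035 m, so I = I_cm + Md² gives I = 0.0052034 + (4.89)(0.9035)² = 3.997 kg·m².
Thin rod: I_cm = (1/12)ML² = (1/12)(4.3)(0.735)² = 0.19358 kg·m²; centre at d = 0.4235 + 0.4235 + 0.0565 + 0.0565 + 0.3675 = 1.3275 m, so I = I_cm + Md² gives I = 0.19358 + (4.3)(1.3275)² = 7.7713 kg·m².
Total I = 1.057 + 3.997 + 7.7713 = 12.825 kg·m².

12.8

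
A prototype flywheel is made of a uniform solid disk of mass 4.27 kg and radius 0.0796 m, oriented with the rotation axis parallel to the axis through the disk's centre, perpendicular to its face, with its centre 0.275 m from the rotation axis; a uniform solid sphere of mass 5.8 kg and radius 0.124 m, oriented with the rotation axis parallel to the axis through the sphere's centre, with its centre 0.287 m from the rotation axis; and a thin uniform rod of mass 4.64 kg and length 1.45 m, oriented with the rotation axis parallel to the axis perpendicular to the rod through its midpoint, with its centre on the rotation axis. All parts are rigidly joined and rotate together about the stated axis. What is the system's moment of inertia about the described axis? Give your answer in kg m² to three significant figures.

1.66

Solid disk: I_cm = (1/2)MR² = (1/2)(4.27)(0.0796)² = 0.013528 kg m²; centre at d = 0.275 m, so I = I_cm + Md² gives I = 0.013528 + (4.27)(0.275)² = 0.33645 kg m².
Solid sphere: I_cm = (2/5)MR² = (2/5)(5.8)(0.124)² = 0.035672 kg m²; centre at d = 0.287 m, so I = I_cm + Md² gives I = 0.035672 + (5.8)(0.287)² = 0.51341 kg m².
Thin rod: I_cm = (1/12)ML² = (1/12)(4.64)(1.45)² = 0.81297 kg m²; axis through the centre, so I = 0.81297 kg m².
Total I = 0.33645 + 0.51341 + 0.81297 = 1.6628 kg m².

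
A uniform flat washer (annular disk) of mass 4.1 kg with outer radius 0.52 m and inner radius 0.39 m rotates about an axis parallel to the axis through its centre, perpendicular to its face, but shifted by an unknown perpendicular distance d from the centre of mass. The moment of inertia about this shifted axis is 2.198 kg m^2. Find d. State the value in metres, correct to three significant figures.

About the centre-of-mass axis, I_cm = (1/2)M(R²+r²) = (1/2)(4.1)[(0.52)² + (0.39)²] = 0.86613 kg m^2.
Parallel axis theorem: I = I_cm + Md², so Md² = 2.198 − 0.86613 = 1.3319 kg m^2.
d = √(1.3319 / 4.1) = 0.56995 m.

0.570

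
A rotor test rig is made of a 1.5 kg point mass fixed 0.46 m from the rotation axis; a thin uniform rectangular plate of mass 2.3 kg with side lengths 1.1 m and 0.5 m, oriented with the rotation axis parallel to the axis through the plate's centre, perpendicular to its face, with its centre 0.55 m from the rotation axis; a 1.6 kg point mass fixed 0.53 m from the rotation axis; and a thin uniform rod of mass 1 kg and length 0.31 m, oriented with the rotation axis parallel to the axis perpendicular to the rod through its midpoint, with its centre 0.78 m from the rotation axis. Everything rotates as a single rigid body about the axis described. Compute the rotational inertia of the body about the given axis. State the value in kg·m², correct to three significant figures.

Point mass: I_cm = 0; centre at d = 0.46 m, so the parallel axis theorem gives I = 0 + (1.5)(0.46)² = 0.3174 kg·m².
Rectangular plate: I_cm = (1/12)M(a²+b²) = (1/12)(2.3)[(1.1)² + (0.5)²] = 0.27983 kg·m²; centre at d = 0.55 m, so the parallel axis theorem gives I = 0.27983 + (2.3)(0.55)² = 0.97558 kg·m².
Point mass: I_cm = 0; centre at d = 0.53 m, so the parallel axis theorem gives I = 0 + (1.6)(0.53)² = 0.44944 kg·m².
Thin rod: I_cm = (1/12)ML² = (1/12)(1)(0.31)² = 0.0080083 kg·m²; centre at d = 0.78 m, so the parallel axis theorem gives I = 0.0080083 + (1)(0.78)² = 0.61641 kg·m².
Total I = 0.3174 + 0.97558 + 0.44944 + 0.61641 = 2.3588 kg·m².

2.36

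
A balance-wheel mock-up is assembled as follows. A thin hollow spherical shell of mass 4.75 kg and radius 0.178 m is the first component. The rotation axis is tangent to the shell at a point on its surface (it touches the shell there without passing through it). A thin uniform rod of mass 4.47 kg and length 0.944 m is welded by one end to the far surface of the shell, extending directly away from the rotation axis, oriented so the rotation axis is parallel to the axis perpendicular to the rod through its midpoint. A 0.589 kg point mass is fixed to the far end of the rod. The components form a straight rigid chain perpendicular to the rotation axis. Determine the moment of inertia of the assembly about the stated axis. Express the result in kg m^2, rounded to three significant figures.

Spherical shell: I_cm = (2/3)MR² = (2/3)(4.75)(0.178)² = 0.10033 kg m^2; centre at d = 0.178 m, so I = I_cm + Md² gives I = 0.10033 + (4.75)(0.178)² = 0.25083 kg m^2.
Thin rod: I_cm = (1/12)ML² = (1/12)(4.47)(0.944)² = 0.33195 kg m^2; centre at d = 0.178 + 0.178 + 0.472 = 0.828 m, so I = I_cm + Md² gives I = 0.33195 + (4.47)(0.828)² = 3.3965 kg m^2.
Point mass: I_cm = 0; centre at d = 0.178 + 0.178 + 0.472 + 0.472 = 1.3 m, so I = I_cm + Md² gives I = 0 + (0.589)(1.3)² = 0.99541 kg m^2.
Total I = 0.25083 + 3.3965 + 0.99541 = 4.6428 kg m^2.

4.64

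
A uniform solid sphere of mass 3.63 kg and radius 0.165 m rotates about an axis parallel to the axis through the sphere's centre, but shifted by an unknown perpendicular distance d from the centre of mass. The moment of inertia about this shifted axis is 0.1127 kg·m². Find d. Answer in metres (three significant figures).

0.142

About the centre-of-mass axis, I_cm = (2/5)MR² = (2/5)(3.63)(0.165)² = 0.039531 kg·m².
Parallel axis theorem: I = I_cm + Md², so Md² = 0.1127 − 0.039531 = 0.073169 kg·m².
d = √(0.073169 / 3.63) = 0.14197 m.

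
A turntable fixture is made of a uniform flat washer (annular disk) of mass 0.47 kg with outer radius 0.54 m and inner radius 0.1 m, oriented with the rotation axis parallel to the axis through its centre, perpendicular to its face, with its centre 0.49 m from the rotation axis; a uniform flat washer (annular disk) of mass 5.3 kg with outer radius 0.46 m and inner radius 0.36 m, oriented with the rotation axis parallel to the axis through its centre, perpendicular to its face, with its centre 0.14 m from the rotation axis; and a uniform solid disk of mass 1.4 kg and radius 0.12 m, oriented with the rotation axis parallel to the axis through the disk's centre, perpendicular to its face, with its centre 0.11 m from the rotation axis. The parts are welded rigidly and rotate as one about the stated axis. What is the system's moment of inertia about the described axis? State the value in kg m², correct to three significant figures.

1.22

Annular disk: I_cm = (1/2)M(R²+r²) = (1/2)(0.47)[(0.54)² + (0.1)²] = 0.070876 kg m²; centre at d = 0.49 m, so I = I_cm + Md² gives I = 0.070876 + (0.47)(0.49)² = 0.18372 kg m².
Annular disk: I_cm = (1/2)M(R²+r²) = (1/2)(5.3)[(0.46)² + (0.36)²] = 0.90418 kg m²; centre at d = 0.14 m, so I = I_cm + Md² gives I = 0.90418 + (5.3)(0.14)² = 1.0081 kg m².
Solid disk: I_cm = (1/2)MR² = (1/2)(1.4)(0.12)² = 0.01008 kg m²; centre at d = 0.11 m, so I = I_cm + Md² gives I = 0.01008 + (1.4)(0.11)² = 0.02702 kg m².
Total I = 0.18372 + 1.0081 + 0.02702 = 1.2188 kg m².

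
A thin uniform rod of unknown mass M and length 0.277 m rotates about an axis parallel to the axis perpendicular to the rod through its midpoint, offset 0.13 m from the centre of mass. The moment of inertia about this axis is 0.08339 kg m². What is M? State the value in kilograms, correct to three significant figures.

3.58

I = I_cm + Md² = (1/12)ML² + Md² = M·[0.0833333·(0.277)² + (0.13)²] = M·0.023294.
So M = 0.08339 / 0.023294 = 3.5799 kg.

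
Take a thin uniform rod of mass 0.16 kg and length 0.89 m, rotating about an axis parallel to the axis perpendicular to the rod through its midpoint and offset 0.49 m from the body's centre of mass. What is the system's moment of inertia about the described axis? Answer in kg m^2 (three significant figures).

I_cm = (1/12)ML² = (1/12)(0.16)(0.89)² = 0.010561 kg m^2; centre at d = 0.49 m, so the parallel axis theorem gives I = 0.010561 + (0.16)(0.49)² = 0.048977 kg m^2.

0.0490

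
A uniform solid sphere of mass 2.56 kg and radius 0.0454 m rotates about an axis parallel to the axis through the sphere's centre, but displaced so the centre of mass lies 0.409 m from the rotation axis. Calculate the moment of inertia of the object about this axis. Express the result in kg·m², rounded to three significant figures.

0.430

I_cm = (2/5)MR² = (2/5)(2.56)(0.0454)² = 0.0021106 kg·m²; centre at d = 0.409 m, so the parallel axis theorem gives I = 0.0021106 + (2.56)(0.409)² = 0.43035 kg·m².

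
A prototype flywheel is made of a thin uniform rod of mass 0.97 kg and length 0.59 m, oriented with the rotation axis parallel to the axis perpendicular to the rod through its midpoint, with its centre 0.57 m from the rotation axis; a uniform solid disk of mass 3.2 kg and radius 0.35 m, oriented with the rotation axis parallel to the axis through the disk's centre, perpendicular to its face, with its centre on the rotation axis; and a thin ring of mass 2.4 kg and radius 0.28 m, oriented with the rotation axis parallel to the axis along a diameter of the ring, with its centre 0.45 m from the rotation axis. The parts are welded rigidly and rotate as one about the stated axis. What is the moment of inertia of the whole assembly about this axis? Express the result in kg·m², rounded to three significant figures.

1.12

Thin rod: I_cm = (1/12)ML² = (1/12)(0.97)(0.59)² = 0.028138 kg·m²; centre at d = 0.57 m, so I = I_cm + Md² gives I = 0.028138 + (0.97)(0.57)² = 0.34329 kg·m².
Solid disk: I_cm = (1/2)MR² = (1/2)(3.2)(0.35)² = 0.196 kg·m²; axis through the centre, so I = 0.196 kg·m².
Thin ring: I_cm = (1/2)MR² = (1/2)(2.4)(0.28)² = 0.09408 kg·m²; centre at d = 0.45 m, so I = I_cm + Md² gives I = 0.09408 + (2.4)(0.45)² = 0.58008 kg·m².
Total I = 0.34329 + 0.196 + 0.58008 = 1.1194 kg·m².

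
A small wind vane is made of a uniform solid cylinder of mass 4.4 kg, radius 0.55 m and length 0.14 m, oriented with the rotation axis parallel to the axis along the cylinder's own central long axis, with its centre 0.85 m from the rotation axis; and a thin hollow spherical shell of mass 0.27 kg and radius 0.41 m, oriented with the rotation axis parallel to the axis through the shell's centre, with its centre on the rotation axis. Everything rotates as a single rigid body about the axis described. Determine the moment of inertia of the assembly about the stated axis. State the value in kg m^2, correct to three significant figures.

Solid cylinder: I_cm = (1/2)MR² = (1/2)(4.4)(0.55)² = 0.6655 kg m^2; centre at d = 0.85 m, so the parallel axis theorem gives I = 0.6655 + (4.4)(0.85)² = 3.8445 kg m^2.
Spherical shell: I_cm = (2/3)MR² = (2/3)(0.27)(0.41)² = 0.030258 kg m^2; axis through the centre, so I = 0.030258 kg m^2.
Total I = 3.8445 + 0.030258 = 3.8748 kg m^2.

3.87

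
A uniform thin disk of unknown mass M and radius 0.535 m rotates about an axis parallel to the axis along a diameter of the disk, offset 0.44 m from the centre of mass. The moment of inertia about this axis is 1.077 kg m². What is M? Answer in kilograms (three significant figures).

4.06

I = I_cm + Md² = (1/4)MR² + Md² = M·[0.25·(0.535)² + (0.44)²] = M·0.26516.
So M = 1.077 / 0.26516 = 4.0618 kg.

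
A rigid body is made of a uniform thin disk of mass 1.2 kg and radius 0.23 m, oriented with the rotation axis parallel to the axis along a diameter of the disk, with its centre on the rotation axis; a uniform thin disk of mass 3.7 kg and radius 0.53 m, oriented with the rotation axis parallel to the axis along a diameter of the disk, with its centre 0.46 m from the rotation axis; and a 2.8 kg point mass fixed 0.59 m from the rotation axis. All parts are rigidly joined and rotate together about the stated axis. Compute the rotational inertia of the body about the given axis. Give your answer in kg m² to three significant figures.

2.03

Thin disk: I_cm = (1/4)MR² = (1/4)(1.2)(0.23)² = 0.01587 kg m²; axis through the centre, so I = 0.01587 kg m².
Thin disk: I_cm = (1/4)MR² = (1/4)(3.7)(0.53)² = 0.25983 kg m²; centre at d = 0.46 m, so I = I_cm + Md² gives I = 0.25983 + (3.7)(0.46)² = 1.0428 kg m².
Point mass: I_cm = 0; centre at d = 0.59 m, so I = I_cm + Md² gives I = 0 + (2.8)(0.59)² = 0.97468 kg m².
Total I = 0.01587 + 1.0428 + 0.97468 = 2.0333 kg m².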